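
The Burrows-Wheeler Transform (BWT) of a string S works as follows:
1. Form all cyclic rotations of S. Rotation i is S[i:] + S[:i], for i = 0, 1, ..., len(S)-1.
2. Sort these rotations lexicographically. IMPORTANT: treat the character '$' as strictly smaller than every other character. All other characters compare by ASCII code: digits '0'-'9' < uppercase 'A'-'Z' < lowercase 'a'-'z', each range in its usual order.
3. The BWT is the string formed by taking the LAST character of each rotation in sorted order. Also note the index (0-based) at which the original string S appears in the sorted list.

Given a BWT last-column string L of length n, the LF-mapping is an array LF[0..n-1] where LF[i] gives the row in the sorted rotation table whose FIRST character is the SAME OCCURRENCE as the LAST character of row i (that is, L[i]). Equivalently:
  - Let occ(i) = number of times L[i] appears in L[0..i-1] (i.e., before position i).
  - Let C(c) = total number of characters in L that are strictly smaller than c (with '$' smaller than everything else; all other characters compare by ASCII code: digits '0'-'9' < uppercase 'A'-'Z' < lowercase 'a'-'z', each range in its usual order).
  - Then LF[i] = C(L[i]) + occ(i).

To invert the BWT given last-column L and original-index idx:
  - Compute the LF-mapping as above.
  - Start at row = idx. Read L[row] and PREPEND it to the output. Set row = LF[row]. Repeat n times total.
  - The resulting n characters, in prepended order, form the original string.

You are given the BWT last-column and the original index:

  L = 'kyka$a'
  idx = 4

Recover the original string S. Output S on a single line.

LF mapping: 3 5 4 1 0 2
Walk LF starting at row 4, prepending L[row]:
  step 1: row=4, L[4]='$', prepend. Next row=LF[4]=0
  step 2: row=0, L[0]='k', prepend. Next row=LF[0]=3
  step 3: row=3, L[3]='a', prepend. Next row=LF[3]=1
  step 4: row=1, L[1]='y', prepend. Next row=LF[1]=5
  step 5: row=5, L[5]='a', prepend. Next row=LF[5]=2
  step 6: row=2, L[2]='k', prepend. Next row=LF[2]=4
Reversed output: kayak$

Answer: kayak$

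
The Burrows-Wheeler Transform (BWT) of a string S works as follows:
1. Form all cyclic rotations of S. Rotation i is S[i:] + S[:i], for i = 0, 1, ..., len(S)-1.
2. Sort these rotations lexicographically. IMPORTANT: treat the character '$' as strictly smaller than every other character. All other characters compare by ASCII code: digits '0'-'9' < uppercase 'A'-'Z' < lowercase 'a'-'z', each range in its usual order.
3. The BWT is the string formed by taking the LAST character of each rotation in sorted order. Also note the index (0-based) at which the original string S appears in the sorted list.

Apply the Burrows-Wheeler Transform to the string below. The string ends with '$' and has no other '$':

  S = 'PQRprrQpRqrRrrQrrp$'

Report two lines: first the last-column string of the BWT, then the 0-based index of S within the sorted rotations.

Answer: p$PrrQprrQRRrrqrpRQ
1

Derivation:
All 19 rotations (rotation i = S[i:]+S[:i]):
  rot[0] = PQRprrQpRqrRrrQrrp$
  rot[1] = QRprrQpRqrRrrQrrp$P
  rot[2] = RprrQpRqrRrrQrrp$PQ
  rot[3] = prrQpRqrRrrQrrp$PQR
  rot[4] = rrQpRqrRrrQrrp$PQRp
  rot[5] = rQpRqrRrrQrrp$PQRpr
  rot[6] = QpRqrRrrQrrp$PQRprr
  rot[7] = pRqrRrrQrrp$PQRprrQ
  rot[8] = RqrRrrQrrp$PQRprrQp
  rot[9] = qrRrrQrrp$PQRprrQpR
  rot[10] = rRrrQrrp$PQRprrQpRq
  rot[11] = RrrQrrp$PQRprrQpRqr
  rot[12] = rrQrrp$PQRprrQpRqrR
  rot[13] = rQrrp$PQRprrQpRqrRr
  rot[14] = Qrrp$PQRprrQpRqrRrr
  rot[15] = rrp$PQRprrQpRqrRrrQ
  rot[16] = rp$PQRprrQpRqrRrrQr
  rot[17] = p$PQRprrQpRqrRrrQrr
  rot[18] = $PQRprrQpRqrRrrQrrp
Sorted (with $ < everything):
  sorted[0] = $PQRprrQpRqrRrrQrrp  (last char: 'p')
  sorted[1] = PQRprrQpRqrRrrQrrp$  (last char: '$')
  sorted[2] = QRprrQpRqrRrrQrrp$P  (last char: 'P')
  sorted[3] = QpRqrRrrQrrp$PQRprr  (last char: 'r')
  sorted[4] = Qrrp$PQRprrQpRqrRrr  (last char: 'r')
  sorted[5] = RprrQpRqrRrrQrrp$PQ  (last char: 'Q')
  sorted[6] = RqrRrrQrrp$PQRprrQp  (last char: 'p')
  sorted[7] = RrrQrrp$PQRprrQpRqr  (last char: 'r')
  sorted[8] = p$PQRprrQpRqrRrrQrr  (last char: 'r')
  sorted[9] = pRqrRrrQrrp$PQRprrQ  (last char: 'Q')
  sorted[10] = prrQpRqrRrrQrrp$PQR  (last char: 'R')
  sorted[11] = qrRrrQrrp$PQRprrQpR  (last char: 'R')
  sorted[12] = rQpRqrRrrQrrp$PQRpr  (last char: 'r')
  sorted[13] = rQrrp$PQRprrQpRqrRr  (last char: 'r')
  sorted[14] = rRrrQrrp$PQRprrQpRq  (last char: 'q')
  sorted[15] = rp$PQRprrQpRqrRrrQr  (last char: 'r')
  sorted[16] = rrQpRqrRrrQrrp$PQRp  (last char: 'p')
  sorted[17] = rrQrrp$PQRprrQpRqrR  (last char: 'R')
  sorted[18] = rrp$PQRprrQpRqrRrrQ  (last char: 'Q')
Last column: p$PrrQprrQRRrrqrpRQ
Original string S is at sorted index 1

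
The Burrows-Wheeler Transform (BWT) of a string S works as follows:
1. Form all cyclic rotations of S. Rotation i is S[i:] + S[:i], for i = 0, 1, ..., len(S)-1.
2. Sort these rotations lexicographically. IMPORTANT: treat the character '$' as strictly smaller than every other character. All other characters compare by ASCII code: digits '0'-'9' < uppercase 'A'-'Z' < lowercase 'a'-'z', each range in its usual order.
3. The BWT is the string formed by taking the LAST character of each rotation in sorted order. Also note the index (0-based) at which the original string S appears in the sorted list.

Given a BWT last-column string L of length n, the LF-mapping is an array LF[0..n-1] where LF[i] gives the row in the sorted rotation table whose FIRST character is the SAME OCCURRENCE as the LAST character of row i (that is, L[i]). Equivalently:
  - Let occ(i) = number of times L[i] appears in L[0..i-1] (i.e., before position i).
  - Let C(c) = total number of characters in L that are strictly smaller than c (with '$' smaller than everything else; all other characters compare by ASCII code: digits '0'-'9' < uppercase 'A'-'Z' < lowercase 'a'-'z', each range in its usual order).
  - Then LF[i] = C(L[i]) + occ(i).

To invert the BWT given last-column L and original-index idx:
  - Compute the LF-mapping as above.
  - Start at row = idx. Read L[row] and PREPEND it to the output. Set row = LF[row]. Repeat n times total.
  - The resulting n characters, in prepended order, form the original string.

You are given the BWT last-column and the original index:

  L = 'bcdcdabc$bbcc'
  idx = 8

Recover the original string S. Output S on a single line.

LF mapping: 2 6 11 7 12 1 3 8 0 4 5 9 10
Walk LF starting at row 8, prepending L[row]:
  step 1: row=8, L[8]='$', prepend. Next row=LF[8]=0
  step 2: row=0, L[0]='b', prepend. Next row=LF[0]=2
  step 3: row=2, L[2]='d', prepend. Next row=LF[2]=11
  step 4: row=11, L[11]='c', prepend. Next row=LF[11]=9
  step 5: row=9, L[9]='b', prepend. Next row=LF[9]=4
  step 6: row=4, L[4]='d', prepend. Next row=LF[4]=12
  step 7: row=12, L[12]='c', prepend. Next row=LF[12]=10
  step 8: row=10, L[10]='b', prepend. Next row=LF[10]=5
  step 9: row=5, L[5]='a', prepend. Next row=LF[5]=1
  step 10: row=1, L[1]='c', prepend. Next row=LF[1]=6
  step 11: row=6, L[6]='b', prepend. Next row=LF[6]=3
  step 12: row=3, L[3]='c', prepend. Next row=LF[3]=7
  step 13: row=7, L[7]='c', prepend. Next row=LF[7]=8
Reversed output: ccbcabcdbcdb$

Answer: ccbcabcdbcdb$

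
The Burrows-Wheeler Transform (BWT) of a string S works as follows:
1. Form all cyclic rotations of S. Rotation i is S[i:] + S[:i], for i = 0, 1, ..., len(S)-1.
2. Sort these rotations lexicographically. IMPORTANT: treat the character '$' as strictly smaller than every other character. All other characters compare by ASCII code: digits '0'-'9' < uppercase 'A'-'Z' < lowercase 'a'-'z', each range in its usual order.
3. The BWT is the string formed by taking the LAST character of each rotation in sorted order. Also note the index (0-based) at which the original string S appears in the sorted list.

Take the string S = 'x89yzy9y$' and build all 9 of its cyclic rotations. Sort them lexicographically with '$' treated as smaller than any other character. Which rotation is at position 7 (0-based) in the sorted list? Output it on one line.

Answer: yzy9y$x89

Derivation:
All 9 rotations (rotation i = S[i:]+S[:i]):
  rot[0] = x89yzy9y$
  rot[1] = 89yzy9y$x
  rot[2] = 9yzy9y$x8
  rot[3] = yzy9y$x89
  rot[4] = zy9y$x89y
  rot[5] = y9y$x89yz
  rot[6] = 9y$x89yzy
  rot[7] = y$x89yzy9
  rot[8] = $x89yzy9y
Sorted (with $ < everything):
  sorted[0] = $x89yzy9y
  sorted[1] = 89yzy9y$x
  sorted[2] = 9y$x89yzy
  sorted[3] = 9yzy9y$x8
  sorted[4] = x89yzy9y$
  sorted[5] = y$x89yzy9
  sorted[6] = y9y$x89yz
  sorted[7] = yzy9y$x89
  sorted[8] = zy9y$x89y
sorted[7] = yzy9y$x89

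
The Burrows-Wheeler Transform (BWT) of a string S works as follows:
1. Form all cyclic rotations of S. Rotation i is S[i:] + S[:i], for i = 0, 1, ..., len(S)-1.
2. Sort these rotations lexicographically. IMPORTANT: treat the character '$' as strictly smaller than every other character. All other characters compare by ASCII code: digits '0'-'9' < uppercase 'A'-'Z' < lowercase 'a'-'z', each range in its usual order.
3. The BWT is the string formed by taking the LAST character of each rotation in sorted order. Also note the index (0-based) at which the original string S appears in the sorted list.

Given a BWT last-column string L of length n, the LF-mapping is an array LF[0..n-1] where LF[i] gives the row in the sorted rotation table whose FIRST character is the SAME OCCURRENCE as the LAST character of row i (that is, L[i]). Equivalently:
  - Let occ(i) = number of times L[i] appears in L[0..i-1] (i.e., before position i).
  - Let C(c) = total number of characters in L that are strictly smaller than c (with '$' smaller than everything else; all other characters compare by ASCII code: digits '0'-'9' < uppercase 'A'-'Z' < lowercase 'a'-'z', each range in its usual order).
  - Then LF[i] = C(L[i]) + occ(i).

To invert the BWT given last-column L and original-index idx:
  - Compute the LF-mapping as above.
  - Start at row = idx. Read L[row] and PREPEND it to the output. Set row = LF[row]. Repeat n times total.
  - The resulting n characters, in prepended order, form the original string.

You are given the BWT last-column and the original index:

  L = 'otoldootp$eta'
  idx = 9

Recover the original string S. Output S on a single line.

Answer: poodletattoo$

Derivation:
LF mapping: 5 10 6 4 2 7 8 11 9 0 3 12 1
Walk LF starting at row 9, prepending L[row]:
  step 1: row=9, L[9]='$', prepend. Next row=LF[9]=0
  step 2: row=0, L[0]='o', prepend. Next row=LF[0]=5
  step 3: row=5, L[5]='o', prepend. Next row=LF[5]=7
  step 4: row=7, L[7]='t', prepend. Next row=LF[7]=11
  step 5: row=11, L[11]='t', prepend. Next row=LF[11]=12
  step 6: row=12, L[12]='a', prepend. Next row=LF[12]=1
  step 7: row=1, L[1]='t', prepend. Next row=LF[1]=10
  step 8: row=10, L[10]='e', prepend. Next row=LF[10]=3
  step 9: row=3, L[3]='l', prepend. Next row=LF[3]=4
  step 10: row=4, L[4]='d', prepend. Next row=LF[4]=2
  step 11: row=2, L[2]='o', prepend. Next row=LF[2]=6
  step 12: row=6, L[6]='o', prepend. Next row=LF[6]=8
  step 13: row=8, L[8]='p', prepend. Next row=LF[8]=9
Reversed output: poodletattoo$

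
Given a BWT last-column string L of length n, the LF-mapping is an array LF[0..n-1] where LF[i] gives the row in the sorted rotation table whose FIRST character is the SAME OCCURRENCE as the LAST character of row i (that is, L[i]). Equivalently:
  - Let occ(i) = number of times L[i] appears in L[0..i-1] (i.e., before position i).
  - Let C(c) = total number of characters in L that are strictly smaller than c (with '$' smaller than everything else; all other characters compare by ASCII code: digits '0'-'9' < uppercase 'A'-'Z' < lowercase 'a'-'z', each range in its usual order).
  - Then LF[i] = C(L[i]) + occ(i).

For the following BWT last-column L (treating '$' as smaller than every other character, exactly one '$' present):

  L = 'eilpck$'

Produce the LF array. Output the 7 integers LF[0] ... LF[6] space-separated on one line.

Answer: 2 3 5 6 1 4 0

Derivation:
Char counts: '$':1, 'c':1, 'e':1, 'i':1, 'k':1, 'l':1, 'p':1
C (first-col start): C('$')=0, C('c')=1, C('e')=2, C('i')=3, C('k')=4, C('l')=5, C('p')=6
L[0]='e': occ=0, LF[0]=C('e')+0=2+0=2
L[1]='i': occ=0, LF[1]=C('i')+0=3+0=3
L[2]='l': occ=0, LF[2]=C('l')+0=5+0=5
L[3]='p': occ=0, LF[3]=C('p')+0=6+0=6
L[4]='c': occ=0, LF[4]=C('c')+0=1+0=1
L[5]='k': occ=0, LF[5]=C('k')+0=4+0=4
L[6]='$': occ=0, LF[6]=C('$')+0=0+0=0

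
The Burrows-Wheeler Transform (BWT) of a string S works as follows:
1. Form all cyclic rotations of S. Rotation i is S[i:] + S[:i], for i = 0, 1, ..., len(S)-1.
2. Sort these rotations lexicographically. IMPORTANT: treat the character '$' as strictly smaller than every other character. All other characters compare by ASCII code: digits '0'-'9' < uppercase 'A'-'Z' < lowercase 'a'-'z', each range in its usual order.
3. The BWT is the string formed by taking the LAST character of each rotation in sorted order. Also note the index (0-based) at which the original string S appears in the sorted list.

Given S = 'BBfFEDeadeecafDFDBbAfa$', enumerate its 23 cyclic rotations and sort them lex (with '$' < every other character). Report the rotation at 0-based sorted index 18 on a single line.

All 23 rotations (rotation i = S[i:]+S[:i]):
  rot[0] = BBfFEDeadeecafDFDBbAfa$
  rot[1] = BfFEDeadeecafDFDBbAfa$B
  rot[2] = fFEDeadeecafDFDBbAfa$BB
  rot[3] = FEDeadeecafDFDBbAfa$BBf
  rot[4] = EDeadeecafDFDBbAfa$BBfF
  rot[5] = DeadeecafDFDBbAfa$BBfFE
  rot[6] = eadeecafDFDBbAfa$BBfFED
  rot[7] = adeecafDFDBbAfa$BBfFEDe
  rot[8] = deecafDFDBbAfa$BBfFEDea
  rot[9] = eecafDFDBbAfa$BBfFEDead
  rot[10] = ecafDFDBbAfa$BBfFEDeade
  rot[11] = cafDFDBbAfa$BBfFEDeadee
  rot[12] = afDFDBbAfa$BBfFEDeadeec
  rot[13] = fDFDBbAfa$BBfFEDeadeeca
  rot[14] = DFDBbAfa$BBfFEDeadeecaf
  rot[15] = FDBbAfa$BBfFEDeadeecafD
  rot[16] = DBbAfa$BBfFEDeadeecafDF
  rot[17] = BbAfa$BBfFEDeadeecafDFD
  rot[18] = bAfa$BBfFEDeadeecafDFDB
  rot[19] = Afa$BBfFEDeadeecafDFDBb
  rot[20] = fa$BBfFEDeadeecafDFDBbA
  rot[21] = a$BBfFEDeadeecafDFDBbAf
  rot[22] = $BBfFEDeadeecafDFDBbAfa
Sorted (with $ < everything):
  sorted[0] = $BBfFEDeadeecafDFDBbAfa
  sorted[1] = Afa$BBfFEDeadeecafDFDBb
  sorted[2] = BBfFEDeadeecafDFDBbAfa$
  sorted[3] = BbAfa$BBfFEDeadeecafDFD
  sorted[4] = BfFEDeadeecafDFDBbAfa$B
  sorted[5] = DBbAfa$BBfFEDeadeecafDF
  sorted[6] = DFDBbAfa$BBfFEDeadeecaf
  sorted[7] = DeadeecafDFDBbAfa$BBfFE
  sorted[8] = EDeadeecafDFDBbAfa$BBfF
  sorted[9] = FDBbAfa$BBfFEDeadeecafD
  sorted[10] = FEDeadeecafDFDBbAfa$BBf
  sorted[11] = a$BBfFEDeadeecafDFDBbAf
  sorted[12] = adeecafDFDBbAfa$BBfFEDe
  sorted[13] = afDFDBbAfa$BBfFEDeadeec
  sorted[14] = bAfa$BBfFEDeadeecafDFDB
  sorted[15] = cafDFDBbAfa$BBfFEDeadee
  sorted[16] = deecafDFDBbAfa$BBfFEDea
  sorted[17] = eadeecafDFDBbAfa$BBfFED
  sorted[18] = ecafDFDBbAfa$BBfFEDeade
  sorted[19] = eecafDFDBbAfa$BBfFEDead
  sorted[20] = fDFDBbAfa$BBfFEDeadeeca
  sorted[21] = fFEDeadeecafDFDBbAfa$BB
  sorted[22] = fa$BBfFEDeadeecafDFDBbA
sorted[18] = ecafDFDBbAfa$BBfFEDeade

Answer: ecafDFDBbAfa$BBfFEDeade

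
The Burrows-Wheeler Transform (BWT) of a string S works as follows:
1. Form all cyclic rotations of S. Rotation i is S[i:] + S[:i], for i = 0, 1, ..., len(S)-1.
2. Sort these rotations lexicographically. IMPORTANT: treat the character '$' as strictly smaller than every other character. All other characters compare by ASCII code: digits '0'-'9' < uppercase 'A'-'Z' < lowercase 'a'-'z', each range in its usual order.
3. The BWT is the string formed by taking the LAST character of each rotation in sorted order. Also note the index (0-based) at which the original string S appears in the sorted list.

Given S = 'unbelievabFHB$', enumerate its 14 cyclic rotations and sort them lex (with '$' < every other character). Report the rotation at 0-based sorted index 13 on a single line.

All 14 rotations (rotation i = S[i:]+S[:i]):
  rot[0] = unbelievabFHB$
  rot[1] = nbelievabFHB$u
  rot[2] = believabFHB$un
  rot[3] = elievabFHB$unb
  rot[4] = lievabFHB$unbe
  rot[5] = ievabFHB$unbel
  rot[6] = evabFHB$unbeli
  rot[7] = vabFHB$unbelie
  rot[8] = abFHB$unbeliev
  rot[9] = bFHB$unbelieva
  rot[10] = FHB$unbelievab
  rot[11] = HB$unbelievabF
  rot[12] = B$unbelievabFH
  rot[13] = $unbelievabFHB
Sorted (with $ < everything):
  sorted[0] = $unbelievabFHB
  sorted[1] = B$unbelievabFH
  sorted[2] = FHB$unbelievab
  sorted[3] = HB$unbelievabF
  sorted[4] = abFHB$unbeliev
  sorted[5] = bFHB$unbelieva
  sorted[6] = believabFHB$un
  sorted[7] = elievabFHB$unb
  sorted[8] = evabFHB$unbeli
  sorted[9] = ievabFHB$unbel
  sorted[10] = lievabFHB$unbe
  sorted[11] = nbelievabFHB$u
  sorted[12] = unbelievabFHB$
  sorted[13] = vabFHB$unbelie
sorted[13] = vabFHB$unbelie

Answer: vabFHB$unbelie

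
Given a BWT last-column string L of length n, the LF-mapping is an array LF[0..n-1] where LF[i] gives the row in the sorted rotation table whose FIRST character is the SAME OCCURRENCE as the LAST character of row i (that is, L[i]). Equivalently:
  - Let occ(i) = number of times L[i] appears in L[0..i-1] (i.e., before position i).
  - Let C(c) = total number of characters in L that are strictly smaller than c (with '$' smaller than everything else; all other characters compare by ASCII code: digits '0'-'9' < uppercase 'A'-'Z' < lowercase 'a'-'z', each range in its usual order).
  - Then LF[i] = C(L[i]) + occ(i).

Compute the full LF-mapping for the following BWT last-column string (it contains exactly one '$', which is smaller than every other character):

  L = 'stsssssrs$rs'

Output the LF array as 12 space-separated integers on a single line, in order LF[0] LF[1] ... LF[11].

Answer: 3 11 4 5 6 7 8 1 9 0 2 10

Derivation:
Char counts: '$':1, 'r':2, 's':8, 't':1
C (first-col start): C('$')=0, C('r')=1, C('s')=3, C('t')=11
L[0]='s': occ=0, LF[0]=C('s')+0=3+0=3
L[1]='t': occ=0, LF[1]=C('t')+0=11+0=11
L[2]='s': occ=1, LF[2]=C('s')+1=3+1=4
L[3]='s': occ=2, LF[3]=C('s')+2=3+2=5
L[4]='s': occ=3, LF[4]=C('s')+3=3+3=6
L[5]='s': occ=4, LF[5]=C('s')+4=3+4=7
L[6]='s': occ=5, LF[6]=C('s')+5=3+5=8
L[7]='r': occ=0, LF[7]=C('r')+0=1+0=1
L[8]='s': occ=6, LF[8]=C('s')+6=3+6=9
L[9]='$': occ=0, LF[9]=C('$')+0=0+0=0
L[10]='r': occ=1, LF[10]=C('r')+1=1+1=2
L[11]='s': occ=7, LF[11]=C('s')+7=3+7=10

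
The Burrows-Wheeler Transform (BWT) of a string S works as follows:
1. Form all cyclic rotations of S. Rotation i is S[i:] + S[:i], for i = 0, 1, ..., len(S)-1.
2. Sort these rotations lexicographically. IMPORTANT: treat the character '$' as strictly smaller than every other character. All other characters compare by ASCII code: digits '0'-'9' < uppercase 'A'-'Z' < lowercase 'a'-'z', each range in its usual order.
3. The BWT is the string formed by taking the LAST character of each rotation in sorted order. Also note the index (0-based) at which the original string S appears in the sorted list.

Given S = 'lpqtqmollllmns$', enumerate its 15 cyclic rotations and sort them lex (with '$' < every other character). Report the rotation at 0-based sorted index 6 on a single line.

All 15 rotations (rotation i = S[i:]+S[:i]):
  rot[0] = lpqtqmollllmns$
  rot[1] = pqtqmollllmns$l
  rot[2] = qtqmollllmns$lp
  rot[3] = tqmollllmns$lpq
  rot[4] = qmollllmns$lpqt
  rot[5] = mollllmns$lpqtq
  rot[6] = ollllmns$lpqtqm
  rot[7] = llllmns$lpqtqmo
  rot[8] = lllmns$lpqtqmol
  rot[9] = llmns$lpqtqmoll
  rot[10] = lmns$lpqtqmolll
  rot[11] = mns$lpqtqmollll
  rot[12] = ns$lpqtqmollllm
  rot[13] = s$lpqtqmollllmn
  rot[14] = $lpqtqmollllmns
Sorted (with $ < everything):
  sorted[0] = $lpqtqmollllmns
  sorted[1] = llllmns$lpqtqmo
  sorted[2] = lllmns$lpqtqmol
  sorted[3] = llmns$lpqtqmoll
  sorted[4] = lmns$lpqtqmolll
  sorted[5] = lpqtqmollllmns$
  sorted[6] = mns$lpqtqmollll
  sorted[7] = mollllmns$lpqtq
  sorted[8] = ns$lpqtqmollllm
  sorted[9] = ollllmns$lpqtqm
  sorted[10] = pqtqmollllmns$l
  sorted[11] = qmollllmns$lpqt
  sorted[12] = qtqmollllmns$lp
  sorted[13] = s$lpqtqmollllmn
  sorted[14] = tqmollllmns$lpq
sorted[6] = mns$lpqtqmollll

Answer: mns$lpqtqmollll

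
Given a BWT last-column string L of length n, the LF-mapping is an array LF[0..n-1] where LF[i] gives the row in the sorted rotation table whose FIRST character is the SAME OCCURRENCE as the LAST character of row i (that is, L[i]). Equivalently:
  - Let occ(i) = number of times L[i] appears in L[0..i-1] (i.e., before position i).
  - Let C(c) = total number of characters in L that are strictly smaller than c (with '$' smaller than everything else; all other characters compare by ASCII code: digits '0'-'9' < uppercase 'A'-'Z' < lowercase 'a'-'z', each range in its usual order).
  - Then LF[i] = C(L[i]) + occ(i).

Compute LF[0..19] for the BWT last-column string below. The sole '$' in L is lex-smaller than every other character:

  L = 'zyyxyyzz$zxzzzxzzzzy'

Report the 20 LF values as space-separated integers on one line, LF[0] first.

Char counts: '$':1, 'x':3, 'y':5, 'z':11
C (first-col start): C('$')=0, C('x')=1, C('y')=4, C('z')=9
L[0]='z': occ=0, LF[0]=C('z')+0=9+0=9
L[1]='y': occ=0, LF[1]=C('y')+0=4+0=4
L[2]='y': occ=1, LF[2]=C('y')+1=4+1=5
L[3]='x': occ=0, LF[3]=C('x')+0=1+0=1
L[4]='y': occ=2, LF[4]=C('y')+2=4+2=6
L[5]='y': occ=3, LF[5]=C('y')+3=4+3=7
L[6]='z': occ=1, LF[6]=C('z')+1=9+1=10
L[7]='z': occ=2, LF[7]=C('z')+2=9+2=11
L[8]='$': occ=0, LF[8]=C('$')+0=0+0=0
L[9]='z': occ=3, LF[9]=C('z')+3=9+3=12
L[10]='x': occ=1, LF[10]=C('x')+1=1+1=2
L[11]='z': occ=4, LF[11]=C('z')+4=9+4=13
L[12]='z': occ=5, LF[12]=C('z')+5=9+5=14
L[13]='z': occ=6, LF[13]=C('z')+6=9+6=15
L[14]='x': occ=2, LF[14]=C('x')+2=1+2=3
L[15]='z': occ=7, LF[15]=C('z')+7=9+7=16
L[16]='z': occ=8, LF[16]=C('z')+8=9+8=17
L[17]='z': occ=9, LF[17]=C('z')+9=9+9=18
L[18]='z': occ=10, LF[18]=C('z')+10=9+10=19
L[19]='y': occ=4, LF[19]=C('y')+4=4+4=8

Answer: 9 4 5 1 6 7 10 11 0 12 2 13 14 15 3 16 17 18 19 8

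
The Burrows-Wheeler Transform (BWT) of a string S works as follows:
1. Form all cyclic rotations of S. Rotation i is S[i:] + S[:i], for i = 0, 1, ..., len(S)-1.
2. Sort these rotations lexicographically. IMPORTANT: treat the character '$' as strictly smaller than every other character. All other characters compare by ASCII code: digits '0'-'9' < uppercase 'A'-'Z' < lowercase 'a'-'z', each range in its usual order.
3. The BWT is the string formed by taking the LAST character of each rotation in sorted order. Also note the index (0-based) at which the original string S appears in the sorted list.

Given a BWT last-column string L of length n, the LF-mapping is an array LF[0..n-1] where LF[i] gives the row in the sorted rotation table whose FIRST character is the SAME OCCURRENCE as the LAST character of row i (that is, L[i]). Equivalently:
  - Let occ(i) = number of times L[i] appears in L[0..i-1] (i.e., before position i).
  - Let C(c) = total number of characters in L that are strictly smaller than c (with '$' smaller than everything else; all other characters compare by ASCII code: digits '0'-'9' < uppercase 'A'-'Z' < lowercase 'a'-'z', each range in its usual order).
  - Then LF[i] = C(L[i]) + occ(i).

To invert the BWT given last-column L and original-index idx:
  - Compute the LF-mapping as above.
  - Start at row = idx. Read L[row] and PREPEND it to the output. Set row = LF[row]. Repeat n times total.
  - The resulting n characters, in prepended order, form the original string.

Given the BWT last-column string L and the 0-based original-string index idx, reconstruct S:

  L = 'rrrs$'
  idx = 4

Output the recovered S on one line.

Answer: srrr$

Derivation:
LF mapping: 1 2 3 4 0
Walk LF starting at row 4, prepending L[row]:
  step 1: row=4, L[4]='$', prepend. Next row=LF[4]=0
  step 2: row=0, L[0]='r', prepend. Next row=LF[0]=1
  step 3: row=1, L[1]='r', prepend. Next row=LF[1]=2
  step 4: row=2, L[2]='r', prepend. Next row=LF[2]=3
  step 5: row=3, L[3]='s', prepend. Next row=LF[3]=4
Reversed output: srrr$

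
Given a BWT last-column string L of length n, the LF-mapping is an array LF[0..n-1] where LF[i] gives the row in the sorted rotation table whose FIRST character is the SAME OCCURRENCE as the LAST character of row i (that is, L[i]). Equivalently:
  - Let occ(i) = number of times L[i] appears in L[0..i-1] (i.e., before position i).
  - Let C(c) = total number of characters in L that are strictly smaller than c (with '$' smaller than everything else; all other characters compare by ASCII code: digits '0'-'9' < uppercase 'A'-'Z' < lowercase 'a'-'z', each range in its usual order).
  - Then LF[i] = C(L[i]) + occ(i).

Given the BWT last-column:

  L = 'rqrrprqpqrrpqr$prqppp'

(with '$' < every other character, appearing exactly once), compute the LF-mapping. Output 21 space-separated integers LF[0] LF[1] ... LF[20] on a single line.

Char counts: '$':1, 'p':7, 'q':5, 'r':8
C (first-col start): C('$')=0, C('p')=1, C('q')=8, C('r')=13
L[0]='r': occ=0, LF[0]=C('r')+0=13+0=13
L[1]='q': occ=0, LF[1]=C('q')+0=8+0=8
L[2]='r': occ=1, LF[2]=C('r')+1=13+1=14
L[3]='r': occ=2, LF[3]=C('r')+2=13+2=15
L[4]='p': occ=0, LF[4]=C('p')+0=1+0=1
L[5]='r': occ=3, LF[5]=C('r')+3=13+3=16
L[6]='q': occ=1, LF[6]=C('q')+1=8+1=9
L[7]='p': occ=1, LF[7]=C('p')+1=1+1=2
L[8]='q': occ=2, LF[8]=C('q')+2=8+2=10
L[9]='r': occ=4, LF[9]=C('r')+4=13+4=17
L[10]='r': occ=5, LF[10]=C('r')+5=13+5=18
L[11]='p': occ=2, LF[11]=C('p')+2=1+2=3
L[12]='q': occ=3, LF[12]=C('q')+3=8+3=11
L[13]='r': occ=6, LF[13]=C('r')+6=13+6=19
L[14]='$': occ=0, LF[14]=C('$')+0=0+0=0
L[15]='p': occ=3, LF[15]=C('p')+3=1+3=4
L[16]='r': occ=7, LF[16]=C('r')+7=13+7=20
L[17]='q': occ=4, LF[17]=C('q')+4=8+4=12
L[18]='p': occ=4, LF[18]=C('p')+4=1+4=5
L[19]='p': occ=5, LF[19]=C('p')+5=1+5=6
L[20]='p': occ=6, LF[20]=C('p')+6=1+6=7

Answer: 13 8 14 15 1 16 9 2 10 17 18 3 11 19 0 4 20 12 5 6 7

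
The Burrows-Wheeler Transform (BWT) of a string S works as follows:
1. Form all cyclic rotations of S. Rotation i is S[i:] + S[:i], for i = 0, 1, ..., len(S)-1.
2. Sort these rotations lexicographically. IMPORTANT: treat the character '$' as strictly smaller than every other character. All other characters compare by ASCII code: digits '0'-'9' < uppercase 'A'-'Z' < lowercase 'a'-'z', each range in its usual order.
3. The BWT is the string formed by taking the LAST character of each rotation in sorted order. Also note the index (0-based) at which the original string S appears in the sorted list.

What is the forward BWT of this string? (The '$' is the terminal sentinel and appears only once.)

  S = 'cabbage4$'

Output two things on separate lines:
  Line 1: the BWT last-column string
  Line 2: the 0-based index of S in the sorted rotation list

Answer: 4ecbba$ga
6

Derivation:
All 9 rotations (rotation i = S[i:]+S[:i]):
  rot[0] = cabbage4$
  rot[1] = abbage4$c
  rot[2] = bbage4$ca
  rot[3] = bage4$cab
  rot[4] = age4$cabb
  rot[5] = ge4$cabba
  rot[6] = e4$cabbag
  rot[7] = 4$cabbage
  rot[8] = $cabbage4
Sorted (with $ < everything):
  sorted[0] = $cabbage4  (last char: '4')
  sorted[1] = 4$cabbage  (last char: 'e')
  sorted[2] = abbage4$c  (last char: 'c')
  sorted[3] = age4$cabb  (last char: 'b')
  sorted[4] = bage4$cab  (last char: 'b')
  sorted[5] = bbage4$ca  (last char: 'a')
  sorted[6] = cabbage4$  (last char: '$')
  sorted[7] = e4$cabbag  (last char: 'g')
  sorted[8] = ge4$cabba  (last char: 'a')
Last column: 4ecbba$ga
Original string S is at sorted index 6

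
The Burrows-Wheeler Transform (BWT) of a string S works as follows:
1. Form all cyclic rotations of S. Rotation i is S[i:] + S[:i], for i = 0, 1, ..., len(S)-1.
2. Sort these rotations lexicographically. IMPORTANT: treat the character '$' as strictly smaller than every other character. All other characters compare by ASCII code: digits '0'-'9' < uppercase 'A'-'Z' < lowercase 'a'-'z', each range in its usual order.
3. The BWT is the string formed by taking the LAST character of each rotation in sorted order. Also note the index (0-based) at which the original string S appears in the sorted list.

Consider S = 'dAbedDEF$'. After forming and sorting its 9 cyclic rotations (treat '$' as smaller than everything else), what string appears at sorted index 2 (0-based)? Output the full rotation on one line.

All 9 rotations (rotation i = S[i:]+S[:i]):
  rot[0] = dAbedDEF$
  rot[1] = AbedDEF$d
  rot[2] = bedDEF$dA
  rot[3] = edDEF$dAb
  rot[4] = dDEF$dAbe
  rot[5] = DEF$dAbed
  rot[6] = EF$dAbedD
  rot[7] = F$dAbedDE
  rot[8] = $dAbedDEF
Sorted (with $ < everything):
  sorted[0] = $dAbedDEF
  sorted[1] = AbedDEF$d
  sorted[2] = DEF$dAbed
  sorted[3] = EF$dAbedD
  sorted[4] = F$dAbedDE
  sorted[5] = bedDEF$dA
  sorted[6] = dAbedDEF$
  sorted[7] = dDEF$dAbe
  sorted[8] = edDEF$dAb
sorted[2] = DEF$dAbed

Answer: DEF$dAbed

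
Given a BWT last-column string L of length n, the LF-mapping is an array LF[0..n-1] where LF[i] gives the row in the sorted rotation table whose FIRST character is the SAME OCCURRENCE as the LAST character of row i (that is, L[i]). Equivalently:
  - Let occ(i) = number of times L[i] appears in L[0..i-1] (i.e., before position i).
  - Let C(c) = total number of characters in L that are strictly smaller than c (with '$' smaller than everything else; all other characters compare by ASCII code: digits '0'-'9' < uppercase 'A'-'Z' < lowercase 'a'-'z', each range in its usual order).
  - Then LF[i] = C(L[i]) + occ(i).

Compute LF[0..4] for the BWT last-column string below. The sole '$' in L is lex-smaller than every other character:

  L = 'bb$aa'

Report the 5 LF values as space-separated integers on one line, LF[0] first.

Answer: 3 4 0 1 2

Derivation:
Char counts: '$':1, 'a':2, 'b':2
C (first-col start): C('$')=0, C('a')=1, C('b')=3
L[0]='b': occ=0, LF[0]=C('b')+0=3+0=3
L[1]='b': occ=1, LF[1]=C('b')+1=3+1=4
L[2]='$': occ=0, LF[2]=C('$')+0=0+0=0
L[3]='a': occ=0, LF[3]=C('a')+0=1+0=1
L[4]='a': occ=1, LF[4]=C('a')+1=1+1=2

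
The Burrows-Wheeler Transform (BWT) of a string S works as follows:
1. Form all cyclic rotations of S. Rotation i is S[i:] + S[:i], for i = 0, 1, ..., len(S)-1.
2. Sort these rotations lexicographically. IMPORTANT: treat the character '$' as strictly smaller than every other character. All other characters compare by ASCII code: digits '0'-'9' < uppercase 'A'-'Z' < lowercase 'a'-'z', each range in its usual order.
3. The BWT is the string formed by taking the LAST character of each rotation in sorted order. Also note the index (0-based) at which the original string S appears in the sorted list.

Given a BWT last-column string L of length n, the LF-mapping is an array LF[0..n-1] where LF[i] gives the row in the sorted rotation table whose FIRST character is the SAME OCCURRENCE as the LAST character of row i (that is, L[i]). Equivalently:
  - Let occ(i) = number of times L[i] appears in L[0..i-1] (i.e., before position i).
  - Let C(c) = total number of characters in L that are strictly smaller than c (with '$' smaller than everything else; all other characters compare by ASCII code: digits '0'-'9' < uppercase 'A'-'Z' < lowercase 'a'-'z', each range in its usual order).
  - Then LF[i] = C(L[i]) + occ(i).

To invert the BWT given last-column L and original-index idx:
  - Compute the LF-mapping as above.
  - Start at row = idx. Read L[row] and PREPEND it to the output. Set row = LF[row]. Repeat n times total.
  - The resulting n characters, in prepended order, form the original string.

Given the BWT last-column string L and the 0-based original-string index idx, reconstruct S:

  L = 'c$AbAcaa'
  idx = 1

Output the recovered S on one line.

Answer: AAacbac$

Derivation:
LF mapping: 6 0 1 5 2 7 3 4
Walk LF starting at row 1, prepending L[row]:
  step 1: row=1, L[1]='$', prepend. Next row=LF[1]=0
  step 2: row=0, L[0]='c', prepend. Next row=LF[0]=6
  step 3: row=6, L[6]='a', prepend. Next row=LF[6]=3
  step 4: row=3, L[3]='b', prepend. Next row=LF[3]=5
  step 5: row=5, L[5]='c', prepend. Next row=LF[5]=7
  step 6: row=7, L[7]='a', prepend. Next row=LF[7]=4
  step 7: row=4, L[4]='A', prepend. Next row=LF[4]=2
  step 8: row=2, L[2]='A', prepend. Next row=LF[2]=1
Reversed output: AAacbac$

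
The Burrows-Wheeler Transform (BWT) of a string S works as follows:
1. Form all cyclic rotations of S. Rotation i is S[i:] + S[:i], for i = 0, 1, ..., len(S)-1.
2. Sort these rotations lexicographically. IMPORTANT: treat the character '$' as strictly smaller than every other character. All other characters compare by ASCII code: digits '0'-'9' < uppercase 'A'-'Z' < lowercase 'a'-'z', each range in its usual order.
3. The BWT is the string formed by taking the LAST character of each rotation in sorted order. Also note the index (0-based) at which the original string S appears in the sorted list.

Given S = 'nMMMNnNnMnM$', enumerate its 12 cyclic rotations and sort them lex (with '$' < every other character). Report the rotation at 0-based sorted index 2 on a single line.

Answer: MMMNnNnMnM$n

Derivation:
All 12 rotations (rotation i = S[i:]+S[:i]):
  rot[0] = nMMMNnNnMnM$
  rot[1] = MMMNnNnMnM$n
  rot[2] = MMNnNnMnM$nM
  rot[3] = MNnNnMnM$nMM
  rot[4] = NnNnMnM$nMMM
  rot[5] = nNnMnM$nMMMN
  rot[6] = NnMnM$nMMMNn
  rot[7] = nMnM$nMMMNnN
  rot[8] = MnM$nMMMNnNn
  rot[9] = nM$nMMMNnNnM
  rot[10] = M$nMMMNnNnMn
  rot[11] = $nMMMNnNnMnM
Sorted (with $ < everything):
  sorted[0] = $nMMMNnNnMnM
  sorted[1] = M$nMMMNnNnMn
  sorted[2] = MMMNnNnMnM$n
  sorted[3] = MMNnNnMnM$nM
  sorted[4] = MNnNnMnM$nMM
  sorted[5] = MnM$nMMMNnNn
  sorted[6] = NnMnM$nMMMNn
  sorted[7] = NnNnMnM$nMMM
  sorted[8] = nM$nMMMNnNnM
  sorted[9] = nMMMNnNnMnM$
  sorted[10] = nMnM$nMMMNnN
  sorted[11] = nNnMnM$nMMMN
sorted[2] = MMMNnNnMnM$n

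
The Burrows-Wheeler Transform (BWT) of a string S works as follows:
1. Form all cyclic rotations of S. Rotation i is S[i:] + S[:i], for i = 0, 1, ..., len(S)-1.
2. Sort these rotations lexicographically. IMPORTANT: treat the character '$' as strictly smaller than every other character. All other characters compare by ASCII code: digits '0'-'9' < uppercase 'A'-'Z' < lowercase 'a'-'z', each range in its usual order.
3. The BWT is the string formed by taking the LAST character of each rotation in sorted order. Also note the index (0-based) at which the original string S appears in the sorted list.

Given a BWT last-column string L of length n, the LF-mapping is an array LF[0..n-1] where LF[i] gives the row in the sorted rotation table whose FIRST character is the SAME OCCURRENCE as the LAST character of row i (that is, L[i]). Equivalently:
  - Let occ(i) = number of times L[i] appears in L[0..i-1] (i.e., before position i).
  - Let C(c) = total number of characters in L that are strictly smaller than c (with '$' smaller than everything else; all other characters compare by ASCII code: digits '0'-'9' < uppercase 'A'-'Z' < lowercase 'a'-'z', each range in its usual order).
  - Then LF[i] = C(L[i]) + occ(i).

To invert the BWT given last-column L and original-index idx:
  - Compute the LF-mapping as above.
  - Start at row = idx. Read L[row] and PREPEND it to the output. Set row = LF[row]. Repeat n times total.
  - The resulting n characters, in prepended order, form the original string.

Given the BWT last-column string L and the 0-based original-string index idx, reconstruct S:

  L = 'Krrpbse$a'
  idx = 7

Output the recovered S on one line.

Answer: raspberK$

Derivation:
LF mapping: 1 6 7 5 3 8 4 0 2
Walk LF starting at row 7, prepending L[row]:
  step 1: row=7, L[7]='$', prepend. Next row=LF[7]=0
  step 2: row=0, L[0]='K', prepend. Next row=LF[0]=1
  step 3: row=1, L[1]='r', prepend. Next row=LF[1]=6
  step 4: row=6, L[6]='e', prepend. Next row=LF[6]=4
  step 5: row=4, L[4]='b', prepend. Next row=LF[4]=3
  step 6: row=3, L[3]='p', prepend. Next row=LF[3]=5
  step 7: row=5, L[5]='s', prepend. Next row=LF[5]=8
  step 8: row=8, L[8]='a', prepend. Next row=LF[8]=2
  step 9: row=2, L[2]='r', prepend. Next row=LF[2]=7
Reversed output: raspberK$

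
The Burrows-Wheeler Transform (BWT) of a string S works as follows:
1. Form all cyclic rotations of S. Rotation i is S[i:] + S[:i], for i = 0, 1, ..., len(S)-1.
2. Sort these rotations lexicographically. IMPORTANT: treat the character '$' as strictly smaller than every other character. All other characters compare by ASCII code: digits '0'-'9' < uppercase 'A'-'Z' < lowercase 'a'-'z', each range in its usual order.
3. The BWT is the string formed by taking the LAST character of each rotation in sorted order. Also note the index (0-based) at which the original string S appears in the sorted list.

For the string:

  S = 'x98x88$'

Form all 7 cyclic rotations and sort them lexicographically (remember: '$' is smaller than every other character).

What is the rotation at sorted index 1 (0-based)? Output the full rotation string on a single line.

All 7 rotations (rotation i = S[i:]+S[:i]):
  rot[0] = x98x88$
  rot[1] = 98x88$x
  rot[2] = 8x88$x9
  rot[3] = x88$x98
  rot[4] = 88$x98x
  rot[5] = 8$x98x8
  rot[6] = $x98x88
Sorted (with $ < everything):
  sorted[0] = $x98x88
  sorted[1] = 8$x98x8
  sorted[2] = 88$x98x
  sorted[3] = 8x88$x9
  sorted[4] = 98x88$x
  sorted[5] = x88$x98
  sorted[6] = x98x88$
sorted[1] = 8$x98x8

Answer: 8$x98x8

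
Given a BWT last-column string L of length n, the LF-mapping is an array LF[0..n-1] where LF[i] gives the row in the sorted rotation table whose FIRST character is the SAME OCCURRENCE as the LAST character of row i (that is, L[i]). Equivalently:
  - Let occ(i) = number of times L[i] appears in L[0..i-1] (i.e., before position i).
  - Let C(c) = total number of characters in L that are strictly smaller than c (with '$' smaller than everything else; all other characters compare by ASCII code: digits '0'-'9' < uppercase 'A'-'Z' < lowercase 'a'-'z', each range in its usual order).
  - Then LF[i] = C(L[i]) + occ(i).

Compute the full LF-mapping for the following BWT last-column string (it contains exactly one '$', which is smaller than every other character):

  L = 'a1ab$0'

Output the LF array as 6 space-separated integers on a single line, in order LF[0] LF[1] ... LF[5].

Char counts: '$':1, '0':1, '1':1, 'a':2, 'b':1
C (first-col start): C('$')=0, C('0')=1, C('1')=2, C('a')=3, C('b')=5
L[0]='a': occ=0, LF[0]=C('a')+0=3+0=3
L[1]='1': occ=0, LF[1]=C('1')+0=2+0=2
L[2]='a': occ=1, LF[2]=C('a')+1=3+1=4
L[3]='b': occ=0, LF[3]=C('b')+0=5+0=5
L[4]='$': occ=0, LF[4]=C('$')+0=0+0=0
L[5]='0': occ=0, LF[5]=C('0')+0=1+0=1

Answer: 3 2 4 5 0 1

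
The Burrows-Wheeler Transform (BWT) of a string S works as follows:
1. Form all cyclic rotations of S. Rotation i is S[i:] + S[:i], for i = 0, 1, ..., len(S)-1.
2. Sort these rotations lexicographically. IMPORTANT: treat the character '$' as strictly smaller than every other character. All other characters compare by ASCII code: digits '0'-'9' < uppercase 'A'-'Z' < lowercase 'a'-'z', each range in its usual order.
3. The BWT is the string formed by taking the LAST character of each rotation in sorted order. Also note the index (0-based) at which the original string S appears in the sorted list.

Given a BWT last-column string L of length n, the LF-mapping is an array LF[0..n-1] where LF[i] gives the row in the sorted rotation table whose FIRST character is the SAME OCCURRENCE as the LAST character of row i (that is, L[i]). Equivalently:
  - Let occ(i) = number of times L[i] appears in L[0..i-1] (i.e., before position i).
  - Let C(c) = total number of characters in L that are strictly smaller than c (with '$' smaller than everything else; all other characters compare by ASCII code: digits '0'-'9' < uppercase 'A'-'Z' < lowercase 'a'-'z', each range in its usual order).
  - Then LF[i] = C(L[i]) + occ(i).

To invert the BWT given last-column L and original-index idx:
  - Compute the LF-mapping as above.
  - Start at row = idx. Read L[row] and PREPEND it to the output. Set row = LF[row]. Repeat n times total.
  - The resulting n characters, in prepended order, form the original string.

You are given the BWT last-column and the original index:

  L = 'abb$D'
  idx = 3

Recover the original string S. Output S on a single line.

Answer: bDba$

Derivation:
LF mapping: 2 3 4 0 1
Walk LF starting at row 3, prepending L[row]:
  step 1: row=3, L[3]='$', prepend. Next row=LF[3]=0
  step 2: row=0, L[0]='a', prepend. Next row=LF[0]=2
  step 3: row=2, L[2]='b', prepend. Next row=LF[2]=4
  step 4: row=4, L[4]='D', prepend. Next row=LF[4]=1
  step 5: row=1, L[1]='b', prepend. Next row=LF[1]=3
Reversed output: bDba$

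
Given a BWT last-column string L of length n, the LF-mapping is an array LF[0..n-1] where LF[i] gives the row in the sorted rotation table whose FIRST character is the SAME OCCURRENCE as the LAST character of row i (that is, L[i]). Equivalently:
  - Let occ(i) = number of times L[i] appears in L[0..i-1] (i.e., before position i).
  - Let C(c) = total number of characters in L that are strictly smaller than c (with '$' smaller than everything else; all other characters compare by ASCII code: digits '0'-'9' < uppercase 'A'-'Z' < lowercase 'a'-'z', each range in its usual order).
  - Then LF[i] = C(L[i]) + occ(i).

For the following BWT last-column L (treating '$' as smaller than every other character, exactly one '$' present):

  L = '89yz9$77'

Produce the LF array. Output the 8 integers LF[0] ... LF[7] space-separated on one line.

Char counts: '$':1, '7':2, '8':1, '9':2, 'y':1, 'z':1
C (first-col start): C('$')=0, C('7')=1, C('8')=3, C('9')=4, C('y')=6, C('z')=7
L[0]='8': occ=0, LF[0]=C('8')+0=3+0=3
L[1]='9': occ=0, LF[1]=C('9')+0=4+0=4
L[2]='y': occ=0, LF[2]=C('y')+0=6+0=6
L[3]='z': occ=0, LF[3]=C('z')+0=7+0=7
L[4]='9': occ=1, LF[4]=C('9')+1=4+1=5
L[5]='$': occ=0, LF[5]=C('$')+0=0+0=0
L[6]='7': occ=0, LF[6]=C('7')+0=1+0=1
L[7]='7': occ=1, LF[7]=C('7')+1=1+1=2

Answer: 3 4 6 7 5 0 1 2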